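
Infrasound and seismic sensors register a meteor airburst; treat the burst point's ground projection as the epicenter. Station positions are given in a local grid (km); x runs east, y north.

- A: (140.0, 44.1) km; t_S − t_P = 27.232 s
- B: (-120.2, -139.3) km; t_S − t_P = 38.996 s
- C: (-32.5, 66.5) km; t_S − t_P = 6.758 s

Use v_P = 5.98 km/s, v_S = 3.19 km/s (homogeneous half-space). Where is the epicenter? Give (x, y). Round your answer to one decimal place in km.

x ≈ -33.1 km, y ≈ 112.7 km

Distance from S−P lag: d = Δt · v_P v_S / (v_P − v_S) = Δt · (5.98·3.19)/(5.98−3.19) ≈ 6.8373·Δt.
So d_A = 186.19, d_B = 266.63, d_C = 46.21 km.
Circle about each station: (x − 140.0)² + (y − 44.1)² = 186.19²; (x + 120.2)² + (y + 139.3)² = 266.63²; (x + 32.5)² + (y − 66.5)² = 46.21².
Subtracting pairs of circle equations eliminates x²+y² and gives linear equations (the radical axes):
-520.4 x − 366.8 y = -24117.12
-345.0 x + 44.8 y = 16465.04
Solving the 2×2 system: x ≈ -33.1, y ≈ 112.7 km.
Check against A (with the unrounded x, y): √((x − 140.0)²+(y − 44.1)²) = 186.19 ≈ 186.19 km. ✓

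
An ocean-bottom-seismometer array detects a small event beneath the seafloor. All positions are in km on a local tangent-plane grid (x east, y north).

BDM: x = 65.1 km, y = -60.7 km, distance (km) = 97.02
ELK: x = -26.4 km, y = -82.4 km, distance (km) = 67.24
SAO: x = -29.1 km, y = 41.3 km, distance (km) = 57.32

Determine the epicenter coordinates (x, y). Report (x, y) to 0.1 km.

x ≈ -20.7 km, y ≈ -15.4 km

Circle about each station: (x − 65.1)² + (y + 60.7)² = 97.02²; (x + 26.4)² + (y + 82.4)² = 67.24²; (x + 29.1)² + (y − 41.3)² = 57.32².
Subtracting the BDM equation from the ELK and SAO equations removes the quadratic terms:
-183.0 x − 43.4 y = 4455.88
-188.4 x + 204.0 y = 757.30
Solving the 2×2 system: x ≈ -20.7, y ≈ -15.4 km.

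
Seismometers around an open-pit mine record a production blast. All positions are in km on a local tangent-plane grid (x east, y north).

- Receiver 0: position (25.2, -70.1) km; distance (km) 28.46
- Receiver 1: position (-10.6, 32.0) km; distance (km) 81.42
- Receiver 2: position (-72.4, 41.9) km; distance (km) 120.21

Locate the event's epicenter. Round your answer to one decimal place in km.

Circle about each station: (x − 25.2)² + (y + 70.1)² = 28.46²; (x + 10.6)² + (y − 32.0)² = 81.42²; (x + 72.4)² + (y − 41.9)² = 120.21².
Subtracting the Receiver 0 equation from the Receiver 1 and Receiver 2 equations removes the quadratic terms:
-71.6 x + 204.2 y = -10231.93
-195.2 x + 224.0 y = -12192.15
Solving the 2×2 system: x ≈ 8.3, y ≈ -47.2 km.
Check against Receiver 0 (with the unrounded x, y): √((x − 25.2)²+(y + 70.1)²) = 28.46 ≈ 28.46 km. ✓

(8.3, -47.2)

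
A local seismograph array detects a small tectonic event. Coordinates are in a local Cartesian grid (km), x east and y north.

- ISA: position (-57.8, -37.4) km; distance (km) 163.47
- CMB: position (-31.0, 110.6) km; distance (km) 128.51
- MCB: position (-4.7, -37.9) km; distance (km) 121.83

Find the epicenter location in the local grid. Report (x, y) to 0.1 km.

Circle about each station: (x + 57.8)² + (y + 37.4)² = 163.47²; (x + 31.0)² + (y − 110.6)² = 128.51²; (x + 4.7)² + (y + 37.9)² = 121.83².
Subtracting the ISA equation from the CMB and MCB equations removes the quadratic terms:
53.6 x + 296.0 y = 18661.38
106.2 x − 1.0 y = 8598.79
Solving the 2×2 system: x ≈ 81.4, y ≈ 48.3 km.

81.4 km east, 48.3 km north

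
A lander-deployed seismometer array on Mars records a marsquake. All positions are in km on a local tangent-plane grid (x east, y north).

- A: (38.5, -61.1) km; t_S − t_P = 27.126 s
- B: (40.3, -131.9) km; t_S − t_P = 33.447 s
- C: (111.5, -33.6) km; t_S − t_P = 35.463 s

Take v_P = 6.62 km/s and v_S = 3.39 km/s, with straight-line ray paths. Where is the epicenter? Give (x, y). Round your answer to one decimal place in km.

Distance from S−P lag: d = Δt · v_P v_S / (v_P − v_S) = Δt · (6.62·3.39)/(6.62−3.39) ≈ 6.9479·Δt.
So d_A = 188.47, d_B = 232.39, d_C = 246.39 km.
Circle about each station: (x − 38.5)² + (y + 61.1)² = 188.47²; (x − 40.3)² + (y + 131.9)² = 232.39²; (x − 111.5)² + (y + 33.6)² = 246.39².
Subtracting pairs of circle equations eliminates x²+y² and gives linear equations (the radical axes):
3.6 x − 141.6 y = -4677.93
146.0 x + 55.0 y = -16841.34
Solving the 2×2 system: x ≈ -126.6, y ≈ 29.8 km.

x ≈ -126.6 km, y ≈ 29.8 km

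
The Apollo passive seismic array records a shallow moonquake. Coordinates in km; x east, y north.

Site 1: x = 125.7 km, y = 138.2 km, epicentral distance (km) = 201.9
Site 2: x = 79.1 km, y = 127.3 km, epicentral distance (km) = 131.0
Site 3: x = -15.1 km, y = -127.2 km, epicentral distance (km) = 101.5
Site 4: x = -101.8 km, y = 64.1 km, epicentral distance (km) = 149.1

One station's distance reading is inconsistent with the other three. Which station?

Solve using three stations at a time. Using Site 1, Site 3, Site 4 (subtract circle equations pairwise → linear system) gives (x, y) ≈ (13.9, -29.9).
Distances from that point to each station vs reported:
  Site 1: calculated 201.9 vs reported 201.9 → residual 0.0 km
  Site 2: calculated 170.2 vs reported 131.0 → residual 39.2 km
  Site 3: calculated 101.5 vs reported 101.5 → residual 0.0 km
  Site 4: calculated 149.1 vs reported 149.1 → residual 0.0 km
Site 1, Site 3, Site 4 are mutually consistent (residuals ≈ 0); Site 2 is off by 39.2 km.

Site 2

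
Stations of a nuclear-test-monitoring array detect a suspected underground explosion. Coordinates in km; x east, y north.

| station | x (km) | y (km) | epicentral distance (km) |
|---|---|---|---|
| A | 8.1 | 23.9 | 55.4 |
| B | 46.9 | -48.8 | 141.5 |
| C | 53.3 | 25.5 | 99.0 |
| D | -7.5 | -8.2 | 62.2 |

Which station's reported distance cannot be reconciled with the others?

Solve using three stations at a time. Using A, C, D (subtract circle equations pairwise → linear system) gives (x, y) ≈ (-44.4, 42.0).
Distances from that point to each station vs reported:
  A: calculated 55.5 vs reported 55.4 → residual 0.1 km
  B: calculated 128.8 vs reported 141.5 → residual 12.7 km
  C: calculated 99.1 vs reported 99.0 → residual 0.1 km
  D: calculated 62.3 vs reported 62.2 → residual 0.1 km
A, C, D are mutually consistent (residuals ≈ 0); B is off by 12.7 km.

B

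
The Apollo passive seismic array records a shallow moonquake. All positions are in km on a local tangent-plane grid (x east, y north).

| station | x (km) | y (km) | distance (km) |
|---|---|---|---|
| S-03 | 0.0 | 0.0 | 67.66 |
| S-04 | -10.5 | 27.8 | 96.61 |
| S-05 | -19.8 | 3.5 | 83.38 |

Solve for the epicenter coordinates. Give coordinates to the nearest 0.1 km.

40.1 km east, -54.5 km north

Circle about each station: x² + y² = 67.66²; (x + 10.5)² + (y − 27.8)² = 96.61²; (x + 19.8)² + (y − 3.5)² = 83.38².
Subtracting the S-03 equation from the S-04 and S-05 equations removes the quadratic terms:
-21.0 x + 55.6 y = -3872.53
-39.6 x + 7.0 y = -1970.06
Solving the 2×2 system: x ≈ 40.1, y ≈ -54.5 km.
Check against S-03 (with the unrounded x, y): √(x²+y²) = 67.67 ≈ 67.66 km. ✓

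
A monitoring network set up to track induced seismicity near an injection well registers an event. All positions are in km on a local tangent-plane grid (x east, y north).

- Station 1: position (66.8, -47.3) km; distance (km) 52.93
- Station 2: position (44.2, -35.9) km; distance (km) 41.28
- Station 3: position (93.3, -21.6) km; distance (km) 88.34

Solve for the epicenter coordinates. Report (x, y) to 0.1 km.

Circle about each station: (x − 66.8)² + (y + 47.3)² = 52.93²; (x − 44.2)² + (y + 35.9)² = 41.28²; (x − 93.3)² + (y + 21.6)² = 88.34².
Subtracting pairs of circle equations eliminates x²+y² and gives linear equations (the radical axes):
-45.2 x + 22.8 y = -2359.53
53.0 x + 51.4 y = -2530.45
Solving the 2×2 system: x ≈ 18.0, y ≈ -67.8 km.

x ≈ 18.0 km, y ≈ -67.8 km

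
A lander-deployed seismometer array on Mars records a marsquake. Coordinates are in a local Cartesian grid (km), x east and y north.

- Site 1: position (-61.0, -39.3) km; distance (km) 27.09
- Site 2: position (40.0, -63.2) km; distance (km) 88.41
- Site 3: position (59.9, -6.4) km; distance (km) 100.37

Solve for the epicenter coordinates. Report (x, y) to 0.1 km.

Circle about each station: (x + 61.0)² + (y + 39.3)² = 27.09²; (x − 40.0)² + (y + 63.2)² = 88.41²; (x − 59.9)² + (y + 6.4)² = 100.37².
Subtracting pairs of circle equations eliminates x²+y² and gives linear equations (the radical axes):
202.0 x − 47.8 y = -6753.71
241.8 x + 65.8 y = -10976.79
Solving the 2×2 system: x ≈ -39.0, y ≈ -23.5 km.

(-39.0, -23.5)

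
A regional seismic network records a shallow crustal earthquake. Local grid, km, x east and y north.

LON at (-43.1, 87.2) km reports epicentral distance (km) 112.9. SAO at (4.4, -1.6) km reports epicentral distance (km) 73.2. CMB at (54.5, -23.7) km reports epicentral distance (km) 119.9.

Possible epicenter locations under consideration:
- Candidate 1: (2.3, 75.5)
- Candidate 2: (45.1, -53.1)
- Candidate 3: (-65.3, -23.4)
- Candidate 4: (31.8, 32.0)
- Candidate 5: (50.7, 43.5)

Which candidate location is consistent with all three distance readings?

Candidate 3

For each candidate, compare |candidate − station| to the reported distance:
Candidate 1: residuals LON 66.0, SAO 3.9, CMB 7.8 → max 66.0 km
Candidate 2: residuals LON 52.8, SAO 7.6, CMB 89.0 → max 89.0 km
Candidate 3: residuals LON 0.1, SAO 0.2, CMB 0.1 → max 0.2 km
Candidate 4: residuals LON 19.9, SAO 29.8, CMB 59.8 → max 59.8 km
Candidate 5: residuals LON 9.4, SAO 8.6, CMB 52.6 → max 52.6 km
Only Candidate 3 has all residuals ≈ 0.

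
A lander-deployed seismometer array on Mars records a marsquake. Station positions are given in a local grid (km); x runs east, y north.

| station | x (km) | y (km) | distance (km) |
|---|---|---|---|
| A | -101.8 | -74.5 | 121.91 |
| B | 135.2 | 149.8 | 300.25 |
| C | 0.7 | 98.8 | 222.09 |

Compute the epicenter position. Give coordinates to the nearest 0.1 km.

Circle about each station: (x + 101.8)² + (y + 74.5)² = 121.91²; (x − 135.2)² + (y − 149.8)² = 300.25²; (x − 0.7)² + (y − 98.8)² = 222.09².
Subtracting pairs of circle equations eliminates x²+y² and gives linear equations (the radical axes):
474.0 x + 448.6 y = -50482.42
205.0 x + 346.6 y = -40613.48
Solving the 2×2 system: x ≈ 10.0, y ≈ -123.1 km.

10.0 km east, -123.1 km north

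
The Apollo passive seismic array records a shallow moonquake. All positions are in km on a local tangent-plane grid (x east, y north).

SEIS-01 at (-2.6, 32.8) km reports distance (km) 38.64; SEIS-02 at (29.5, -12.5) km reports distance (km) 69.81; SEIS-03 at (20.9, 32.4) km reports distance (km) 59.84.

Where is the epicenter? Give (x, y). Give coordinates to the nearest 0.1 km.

-35.6 km east, 12.7 km north

Circle about each station: (x + 2.6)² + (y − 32.8)² = 38.64²; (x − 29.5)² + (y + 12.5)² = 69.81²; (x − 20.9)² + (y − 32.4)² = 59.84².
Subtracting pairs of circle equations eliminates x²+y² and gives linear equations (the radical axes):
64.2 x − 90.6 y = -3436.49
47.0 x − 0.8 y = -1683.81
Solving the 2×2 system: x ≈ -35.6, y ≈ 12.7 km.
Check against SEIS-01 (with the unrounded x, y): √((x + 2.6)²+(y − 32.8)²) = 38.65 ≈ 38.64 km. ✓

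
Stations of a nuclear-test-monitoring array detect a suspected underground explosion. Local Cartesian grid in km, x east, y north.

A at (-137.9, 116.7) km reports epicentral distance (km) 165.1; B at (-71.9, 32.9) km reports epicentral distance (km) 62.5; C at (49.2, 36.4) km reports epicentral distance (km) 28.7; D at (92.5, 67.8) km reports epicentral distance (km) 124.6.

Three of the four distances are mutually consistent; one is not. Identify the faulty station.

Solve using three stations at a time. Using A, B, D (subtract circle equations pairwise → linear system) gives (x, y) ≈ (-15.6, 5.8).
Distances from that point to each station vs reported:
  A: calculated 165.1 vs reported 165.1 → residual 0.0 km
  B: calculated 62.5 vs reported 62.5 → residual 0.0 km
  C: calculated 71.6 vs reported 28.7 → residual 42.9 km
  D: calculated 124.6 vs reported 124.6 → residual 0.0 km
A, B, D are mutually consistent (residuals ≈ 0); C is off by 42.9 km.

C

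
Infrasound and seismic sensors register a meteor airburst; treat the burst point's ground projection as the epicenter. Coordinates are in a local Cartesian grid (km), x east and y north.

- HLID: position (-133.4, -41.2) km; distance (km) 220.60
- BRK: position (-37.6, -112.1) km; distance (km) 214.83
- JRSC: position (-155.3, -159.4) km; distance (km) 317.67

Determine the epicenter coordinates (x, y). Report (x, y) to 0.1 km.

x ≈ 47.4 km, y ≈ 85.2 km

Circle about each station: (x + 133.4)² + (y + 41.2)² = 220.60²; (x + 37.6)² + (y + 112.1)² = 214.83²; (x + 155.3)² + (y + 159.4)² = 317.67².
Subtracting the HLID equation from the BRK and JRSC equations removes the quadratic terms:
191.6 x − 141.8 y = -3000.40
-43.8 x − 236.4 y = -22216.42
Solving the 2×2 system: x ≈ 47.4, y ≈ 85.2 km.
Check against HLID (with the unrounded x, y): √((x + 133.4)²+(y + 41.2)²) = 220.60 ≈ 220.60 km. ✓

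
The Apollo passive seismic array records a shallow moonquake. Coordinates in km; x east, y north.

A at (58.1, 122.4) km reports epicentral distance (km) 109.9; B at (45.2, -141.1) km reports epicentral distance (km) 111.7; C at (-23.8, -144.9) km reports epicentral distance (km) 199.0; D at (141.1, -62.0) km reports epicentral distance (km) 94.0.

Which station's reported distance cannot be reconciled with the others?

B

Solve using three stations at a time. Using A, C, D (subtract circle equations pairwise → linear system) gives (x, y) ≈ (91.1, 17.6).
Distances from that point to each station vs reported:
  A: calculated 109.9 vs reported 109.9 → residual 0.0 km
  B: calculated 165.2 vs reported 111.7 → residual 53.5 km
  C: calculated 199.0 vs reported 199.0 → residual 0.0 km
  D: calculated 94.0 vs reported 94.0 → residual 0.0 km
A, C, D are mutually consistent (residuals ≈ 0); B is off by 53.5 km.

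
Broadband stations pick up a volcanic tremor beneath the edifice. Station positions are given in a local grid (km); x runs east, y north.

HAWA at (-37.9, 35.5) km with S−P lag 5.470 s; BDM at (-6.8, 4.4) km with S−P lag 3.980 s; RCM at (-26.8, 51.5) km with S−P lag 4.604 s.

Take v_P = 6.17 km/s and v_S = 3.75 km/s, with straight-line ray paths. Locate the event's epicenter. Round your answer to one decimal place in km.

Distance from S−P lag: d = Δt · v_P v_S / (v_P − v_S) = Δt · (6.17·3.75)/(6.17−3.75) ≈ 9.5610·Δt.
So d_HAWA = 52.30, d_BDM = 38.05, d_RCM = 44.02 km.
Circle about each station: (x + 37.9)² + (y − 35.5)² = 52.30²; (x + 6.8)² + (y − 4.4)² = 38.05²; (x + 26.8)² + (y − 51.5)² = 44.02².
Subtracting the HAWA equation from the BDM and RCM equations removes the quadratic terms:
62.2 x − 62.2 y = -1343.57
22.2 x + 32.0 y = 1471.36
Solving the 2×2 system: x ≈ 14.4, y ≈ 36.0 km.

(14.4, 36.0)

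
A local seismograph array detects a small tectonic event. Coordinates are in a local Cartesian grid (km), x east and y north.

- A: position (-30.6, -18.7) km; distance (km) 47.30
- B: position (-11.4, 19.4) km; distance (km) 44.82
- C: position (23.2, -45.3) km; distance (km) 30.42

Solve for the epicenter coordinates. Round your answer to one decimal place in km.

(16.6, -15.6)

Circle about each station: (x + 30.6)² + (y + 18.7)² = 47.30²; (x + 11.4)² + (y − 19.4)² = 44.82²; (x − 23.2)² + (y + 45.3)² = 30.42².
Subtracting pairs of circle equations eliminates x²+y² and gives linear equations (the radical axes):
38.4 x + 76.2 y = -551.27
107.6 x − 53.2 y = 2616.19
Solving the 2×2 system: x ≈ 16.6, y ≈ -15.6 km.
Check against A (with the unrounded x, y): √((x + 30.6)²+(y + 18.7)²) = 47.30 ≈ 47.30 km. ✓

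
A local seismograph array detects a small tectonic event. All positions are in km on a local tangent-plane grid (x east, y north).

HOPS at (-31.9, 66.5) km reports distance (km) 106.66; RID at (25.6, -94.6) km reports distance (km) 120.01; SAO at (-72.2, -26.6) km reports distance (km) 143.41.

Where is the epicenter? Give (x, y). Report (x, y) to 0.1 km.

Circle about each station: (x + 31.9)² + (y − 66.5)² = 106.66²; (x − 25.6)² + (y + 94.6)² = 120.01²; (x + 72.2)² + (y + 26.6)² = 143.41².
Subtracting the HOPS equation from the RID and SAO equations removes the quadratic terms:
115.0 x − 322.2 y = 1138.62
-80.6 x − 186.2 y = -8709.53
Solving the 2×2 system: x ≈ 63.7, y ≈ 19.2 km.
Check against HOPS (with the unrounded x, y): √((x + 31.9)²+(y − 66.5)²) = 106.66 ≈ 106.66 km. ✓

x ≈ 63.7 km, y ≈ 19.2 km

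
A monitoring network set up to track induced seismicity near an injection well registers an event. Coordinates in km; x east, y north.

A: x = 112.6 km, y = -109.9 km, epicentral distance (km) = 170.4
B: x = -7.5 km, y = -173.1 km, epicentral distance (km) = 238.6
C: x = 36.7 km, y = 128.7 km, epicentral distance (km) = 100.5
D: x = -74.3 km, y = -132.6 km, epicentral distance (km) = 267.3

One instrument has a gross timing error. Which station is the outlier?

Solve using three stations at a time. Using A, C, D (subtract circle equations pairwise → linear system) gives (x, y) ≈ (110.5, 60.5).
Distances from that point to each station vs reported:
  A: calculated 170.4 vs reported 170.4 → residual 0.0 km
  B: calculated 261.7 vs reported 238.6 → residual 23.1 km
  C: calculated 100.5 vs reported 100.5 → residual 0.0 km
  D: calculated 267.3 vs reported 267.3 → residual 0.0 km
A, C, D are mutually consistent (residuals ≈ 0); B is off by 23.1 km.

B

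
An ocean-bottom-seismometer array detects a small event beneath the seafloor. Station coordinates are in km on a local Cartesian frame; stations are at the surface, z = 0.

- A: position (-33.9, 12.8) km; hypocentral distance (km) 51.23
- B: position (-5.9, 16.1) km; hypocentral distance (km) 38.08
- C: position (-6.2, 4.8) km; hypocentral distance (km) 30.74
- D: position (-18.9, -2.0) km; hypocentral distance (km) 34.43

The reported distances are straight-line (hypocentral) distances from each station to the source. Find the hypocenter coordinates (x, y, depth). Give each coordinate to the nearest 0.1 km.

Each station gives a sphere (x−x_i)² + (y−y_i)² + z² = d_i² (stations at z=0).
Subtracting the A sphere from B and C: z² cancels, leaving linear equations in x and y:
56.0 x + 6.6 y = 155.40
55.4 x − 16.0 y = 428.00
Solving: x ≈ 4.210, y ≈ -12.174 km (keep extra digits for the depth step; rounded: 4.2, -12.2).
Then from the A sphere: z² = 51.23² − (x + 33.9)² − (y − 12.8)² with x = 4.210, y = -12.174, so z ≈ 23.419 ≈ 23.4 km.
Check against D (with the unrounded solution): distance 34.44 ≈ 34.43 km. ✓

(4.2, -12.2, 23.4)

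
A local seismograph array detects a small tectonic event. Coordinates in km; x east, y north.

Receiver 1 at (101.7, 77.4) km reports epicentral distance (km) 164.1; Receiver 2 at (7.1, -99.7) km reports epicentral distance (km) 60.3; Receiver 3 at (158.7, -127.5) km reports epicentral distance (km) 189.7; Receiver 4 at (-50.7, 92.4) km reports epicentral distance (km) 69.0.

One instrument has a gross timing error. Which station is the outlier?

Receiver 4

Solve using three stations at a time. Using Receiver 1, Receiver 2, Receiver 3 (subtract circle equations pairwise → linear system) gives (x, y) ≈ (-10.7, -42.1).
Distances from that point to each station vs reported:
  Receiver 1: calculated 164.1 vs reported 164.1 → residual 0.0 km
  Receiver 2: calculated 60.2 vs reported 60.3 → residual 0.1 km
  Receiver 3: calculated 189.7 vs reported 189.7 → residual 0.0 km
  Receiver 4: calculated 140.4 vs reported 69.0 → residual 71.4 km
Receiver 1, Receiver 2, Receiver 3 are mutually consistent (residuals ≈ 0); Receiver 4 is off by 71.4 km.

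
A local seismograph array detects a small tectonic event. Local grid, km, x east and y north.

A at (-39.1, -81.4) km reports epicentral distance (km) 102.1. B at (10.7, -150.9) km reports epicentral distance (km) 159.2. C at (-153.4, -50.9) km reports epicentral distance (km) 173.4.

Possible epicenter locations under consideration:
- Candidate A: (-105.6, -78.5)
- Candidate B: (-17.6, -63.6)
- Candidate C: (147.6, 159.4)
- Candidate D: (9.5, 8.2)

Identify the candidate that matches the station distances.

For each candidate, compare |candidate − station| to the reported distance:
Candidate A: residuals A 35.5, B 22.2, C 118.2 → max 118.2 km
Candidate B: residuals A 74.2, B 67.4, C 37.0 → max 74.2 km
Candidate C: residuals A 202.6, B 180.0, C 193.8 → max 202.6 km
Candidate D: residuals A 0.2, B 0.1, C 0.1 → max 0.2 km
Only Candidate D has all residuals ≈ 0.

Candidate D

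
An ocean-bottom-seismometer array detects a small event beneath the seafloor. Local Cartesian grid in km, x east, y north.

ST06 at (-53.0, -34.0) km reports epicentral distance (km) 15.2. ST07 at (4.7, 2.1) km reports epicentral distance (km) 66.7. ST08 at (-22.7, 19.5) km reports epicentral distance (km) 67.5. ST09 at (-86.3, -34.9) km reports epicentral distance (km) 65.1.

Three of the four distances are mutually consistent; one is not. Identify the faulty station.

ST09

Solve using three stations at a time. Using ST06, ST07, ST08 (subtract circle equations pairwise → linear system) gives (x, y) ≈ (-42.5, -45.0).
Distances from that point to each station vs reported:
  ST06: calculated 15.2 vs reported 15.2 → residual 0.0 km
  ST07: calculated 66.7 vs reported 66.7 → residual 0.0 km
  ST08: calculated 67.5 vs reported 67.5 → residual 0.0 km
  ST09: calculated 45.0 vs reported 65.1 → residual 20.1 km
ST06, ST07, ST08 are mutually consistent (residuals ≈ 0); ST09 is off by 20.1 km.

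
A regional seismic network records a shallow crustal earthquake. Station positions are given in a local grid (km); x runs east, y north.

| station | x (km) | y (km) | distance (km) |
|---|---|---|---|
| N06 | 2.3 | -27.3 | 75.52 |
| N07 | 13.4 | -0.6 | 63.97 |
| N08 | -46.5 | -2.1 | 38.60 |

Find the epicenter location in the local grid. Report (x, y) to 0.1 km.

Circle about each station: (x − 2.3)² + (y + 27.3)² = 75.52²; (x − 13.4)² + (y + 0.6)² = 63.97²; (x + 46.5)² + (y + 2.1)² = 38.60².
Subtracting the N06 equation from the N07 and N08 equations removes the quadratic terms:
22.2 x + 53.4 y = 1040.45
-97.6 x + 50.4 y = 5629.39
Solving the 2×2 system: x ≈ -39.2, y ≈ 35.8 km.

(-39.2, 35.8)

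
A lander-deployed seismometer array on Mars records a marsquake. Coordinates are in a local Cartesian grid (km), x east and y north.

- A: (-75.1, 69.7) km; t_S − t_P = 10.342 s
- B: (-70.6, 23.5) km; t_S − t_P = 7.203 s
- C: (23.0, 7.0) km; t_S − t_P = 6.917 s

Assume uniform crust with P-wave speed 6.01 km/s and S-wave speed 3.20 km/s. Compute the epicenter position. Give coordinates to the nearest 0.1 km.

Distance from S−P lag: d = Δt · v_P v_S / (v_P − v_S) = Δt · (6.01·3.20)/(6.01−3.20) ≈ 6.8441·Δt.
So d_A = 70.78, d_B = 49.30, d_C = 47.34 km.
Circle about each station: (x + 75.1)² + (y − 69.7)² = 70.78²; (x + 70.6)² + (y − 23.5)² = 49.30²; (x − 23.0)² + (y − 7.0)² = 47.34².
Subtracting the A equation from the B and C equations removes the quadratic terms:
9.0 x − 92.4 y = -2382.17
196.2 x − 125.4 y = -7151.37
Solving the 2×2 system: x ≈ -21.3, y ≈ 23.7 km.

-21.3 km east, 23.7 km north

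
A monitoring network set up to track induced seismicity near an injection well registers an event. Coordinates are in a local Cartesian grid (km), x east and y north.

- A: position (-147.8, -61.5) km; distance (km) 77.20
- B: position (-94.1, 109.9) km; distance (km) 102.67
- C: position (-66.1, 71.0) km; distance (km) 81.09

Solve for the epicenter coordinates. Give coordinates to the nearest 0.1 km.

(-120.2, 10.6)

Circle about each station: (x + 147.8)² + (y + 61.5)² = 77.20²; (x + 94.1)² + (y − 109.9)² = 102.67²; (x + 66.1)² + (y − 71.0)² = 81.09².
Subtracting pairs of circle equations eliminates x²+y² and gives linear equations (the radical axes):
107.4 x + 342.8 y = -9275.56
163.4 x + 265.0 y = -16832.63
Solving the 2×2 system: x ≈ -120.2, y ≈ 10.6 km.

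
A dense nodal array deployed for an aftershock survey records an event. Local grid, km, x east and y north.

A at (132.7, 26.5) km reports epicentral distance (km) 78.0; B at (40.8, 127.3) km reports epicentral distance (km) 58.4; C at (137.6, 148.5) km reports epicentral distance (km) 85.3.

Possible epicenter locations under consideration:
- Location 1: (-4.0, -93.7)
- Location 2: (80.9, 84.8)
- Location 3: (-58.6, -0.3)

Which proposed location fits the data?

Location 2

For each candidate, compare |candidate − station| to the reported distance:
Location 1: residuals A 104.0, B 167.1, C 195.3 → max 195.3 km
Location 2: residuals A 0.0, B 0.0, C 0.0 → max 0.0 km
Location 3: residuals A 115.2, B 103.3, C 160.9 → max 160.9 km
Only Location 2 has all residuals ≈ 0.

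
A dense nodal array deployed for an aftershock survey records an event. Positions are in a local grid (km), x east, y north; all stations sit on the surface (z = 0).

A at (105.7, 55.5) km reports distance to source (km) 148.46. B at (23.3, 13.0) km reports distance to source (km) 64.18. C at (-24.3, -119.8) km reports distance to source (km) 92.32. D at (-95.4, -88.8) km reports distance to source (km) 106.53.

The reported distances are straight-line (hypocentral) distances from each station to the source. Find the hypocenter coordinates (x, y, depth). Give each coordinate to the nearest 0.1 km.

x ≈ -9.2 km, y ≈ -33.7 km, depth ≈ 29.7 km

Each station gives a sphere (x−x_i)² + (y−y_i)² + z² = d_i² (stations at z=0).
Subtracting the A sphere from B and C: z² cancels, leaving linear equations in x and y:
-164.8 x − 85.0 y = 4380.45
-260.0 x − 350.6 y = 14207.18
Solving: x ≈ -9.198, y ≈ -33.701 km (keep extra digits for the depth step; rounded: -9.2, -33.7).
Then from the A sphere: z² = 148.46² − (x − 105.7)² − (y − 55.5)² with x = -9.198, y = -33.701, so z ≈ 29.699 ≈ 29.7 km.
Check against D (with the unrounded solution): distance 106.53 ≈ 106.53 km. ✓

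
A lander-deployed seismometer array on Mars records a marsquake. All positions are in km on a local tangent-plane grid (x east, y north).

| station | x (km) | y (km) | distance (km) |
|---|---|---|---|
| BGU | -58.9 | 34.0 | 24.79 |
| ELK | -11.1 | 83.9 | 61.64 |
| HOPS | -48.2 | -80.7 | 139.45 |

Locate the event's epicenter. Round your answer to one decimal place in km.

-66.8 km east, 57.5 km north

Circle about each station: (x + 58.9)² + (y − 34.0)² = 24.79²; (x + 11.1)² + (y − 83.9)² = 61.64²; (x + 48.2)² + (y + 80.7)² = 139.45².
Subtracting pairs of circle equations eliminates x²+y² and gives linear equations (the radical axes):
95.6 x + 99.8 y = -647.74
21.4 x − 229.4 y = -14621.24
Solving the 2×2 system: x ≈ -66.8, y ≈ 57.5 km.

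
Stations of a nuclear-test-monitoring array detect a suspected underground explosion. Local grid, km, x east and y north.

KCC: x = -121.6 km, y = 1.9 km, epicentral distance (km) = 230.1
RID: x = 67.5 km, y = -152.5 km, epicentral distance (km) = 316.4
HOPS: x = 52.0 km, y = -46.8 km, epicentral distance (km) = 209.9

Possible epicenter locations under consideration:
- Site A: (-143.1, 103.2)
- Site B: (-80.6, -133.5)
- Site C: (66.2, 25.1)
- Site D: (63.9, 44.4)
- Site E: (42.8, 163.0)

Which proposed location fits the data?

Site E

For each candidate, compare |candidate − station| to the reported distance:
Site A: residuals KCC 126.5, RID 14.9, HOPS 36.2 → max 126.5 km
Site B: residuals KCC 88.6, RID 167.1, HOPS 51.5 → max 167.1 km
Site C: residuals KCC 40.9, RID 138.8, HOPS 136.6 → max 138.8 km
Site D: residuals KCC 39.8, RID 119.5, HOPS 117.9 → max 119.5 km
Site E: residuals KCC 0.1, RID 0.1, HOPS 0.1 → max 0.1 km
Only Site E has all residuals ≈ 0.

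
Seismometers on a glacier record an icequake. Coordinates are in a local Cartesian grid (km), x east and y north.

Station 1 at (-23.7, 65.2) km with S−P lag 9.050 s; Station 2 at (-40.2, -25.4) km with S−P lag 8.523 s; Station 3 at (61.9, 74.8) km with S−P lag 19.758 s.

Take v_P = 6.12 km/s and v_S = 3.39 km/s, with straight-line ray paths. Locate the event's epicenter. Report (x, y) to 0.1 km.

(-80.0, 25.7)

Distance from S−P lag: d = Δt · v_P v_S / (v_P − v_S) = Δt · (6.12·3.39)/(6.12−3.39) ≈ 7.5996·Δt.
So d_Station 1 = 68.78, d_Station 2 = 64.77, d_Station 3 = 150.15 km.
Circle about each station: (x + 23.7)² + (y − 65.2)² = 68.78²; (x + 40.2)² + (y + 25.4)² = 64.77²; (x − 61.9)² + (y − 74.8)² = 150.15².
Subtracting pairs of circle equations eliminates x²+y² and gives linear equations (the radical axes):
-33.0 x − 181.2 y = -2015.99
171.2 x + 19.2 y = -13200.41
Solving the 2×2 system: x ≈ -80.0, y ≈ 25.7 km.
Check against Station 1 (with the unrounded x, y): √((x + 23.7)²+(y − 65.2)²) = 68.77 ≈ 68.78 km. ✓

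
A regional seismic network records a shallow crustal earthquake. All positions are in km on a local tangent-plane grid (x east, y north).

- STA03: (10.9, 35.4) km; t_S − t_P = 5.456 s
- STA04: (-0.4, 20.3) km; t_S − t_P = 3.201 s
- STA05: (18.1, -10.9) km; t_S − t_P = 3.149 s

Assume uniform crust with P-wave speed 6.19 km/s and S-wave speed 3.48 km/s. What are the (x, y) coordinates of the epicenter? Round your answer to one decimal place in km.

-6.1 km east, -4.5 km north

Distance from S−P lag: d = Δt · v_P v_S / (v_P − v_S) = Δt · (6.19·3.48)/(6.19−3.48) ≈ 7.9488·Δt.
So d_STA03 = 43.37, d_STA04 = 25.44, d_STA05 = 25.03 km.
Circle about each station: (x − 10.9)² + (y − 35.4)² = 43.37²; (x + 0.4)² + (y − 20.3)² = 25.44²; (x − 18.1)² + (y + 10.9)² = 25.03².
Subtracting pairs of circle equations eliminates x²+y² and gives linear equations (the radical axes):
-22.6 x − 30.2 y = 274.04
14.4 x − 92.6 y = 328.91
Solving the 2×2 system: x ≈ -6.1, y ≈ -4.5 km.
Check against STA03 (with the unrounded x, y): √((x − 10.9)²+(y − 35.4)²) = 43.38 ≈ 43.37 km. ✓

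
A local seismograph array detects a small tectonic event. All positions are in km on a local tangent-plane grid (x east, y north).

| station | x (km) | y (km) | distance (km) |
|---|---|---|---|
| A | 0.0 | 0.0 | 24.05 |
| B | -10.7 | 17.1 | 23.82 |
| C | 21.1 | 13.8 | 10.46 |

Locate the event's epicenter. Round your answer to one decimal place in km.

(12.9, 20.3)

Circle about each station: x² + y² = 24.05²; (x + 10.7)² + (y − 17.1)² = 23.82²; (x − 21.1)² + (y − 13.8)² = 10.46².
Subtracting the A equation from the B and C equations removes the quadratic terms:
-21.4 x + 34.2 y = 417.91
42.2 x + 27.6 y = 1104.64
Solving the 2×2 system: x ≈ 12.9, y ≈ 20.3 km.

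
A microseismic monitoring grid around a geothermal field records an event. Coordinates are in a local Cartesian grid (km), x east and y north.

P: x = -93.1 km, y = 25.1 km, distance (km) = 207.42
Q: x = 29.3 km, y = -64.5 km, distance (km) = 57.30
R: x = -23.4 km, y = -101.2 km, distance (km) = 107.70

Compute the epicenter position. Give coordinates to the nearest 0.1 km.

(83.0, -84.5)

Circle about each station: (x + 93.1)² + (y − 25.1)² = 207.42²; (x − 29.3)² + (y + 64.5)² = 57.30²; (x + 23.4)² + (y + 101.2)² = 107.70².
Subtracting pairs of circle equations eliminates x²+y² and gives linear equations (the radical axes):
244.8 x − 179.2 y = 35460.89
139.4 x − 252.6 y = 32915.15
Solving the 2×2 system: x ≈ 83.0, y ≈ -84.5 km.
Check against P (with the unrounded x, y): √((x + 93.1)²+(y − 25.1)²) = 207.42 ≈ 207.42 km. ✓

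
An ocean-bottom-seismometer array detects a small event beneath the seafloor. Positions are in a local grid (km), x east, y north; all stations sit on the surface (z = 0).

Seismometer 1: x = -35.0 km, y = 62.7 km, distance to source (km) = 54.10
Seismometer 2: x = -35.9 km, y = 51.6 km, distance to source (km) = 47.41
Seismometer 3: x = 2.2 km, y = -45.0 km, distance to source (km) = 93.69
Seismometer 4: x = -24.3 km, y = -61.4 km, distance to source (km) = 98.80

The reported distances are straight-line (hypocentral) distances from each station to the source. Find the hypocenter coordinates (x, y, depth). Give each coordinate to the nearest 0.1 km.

Each station gives a sphere (x−x_i)² + (y−y_i)² + z² = d_i² (stations at z=0).
Subtracting the Seismometer 1 sphere from Seismometer 2 and Seismometer 3: z² cancels, leaving linear equations in x and y:
-1.8 x − 22.2 y = -525.82
74.4 x − 215.4 y = -8977.46
Solving: x ≈ -42.188, y ≈ 27.106 km (keep extra digits for the depth step; rounded: -42.2, 27.1).
Then from the Seismometer 1 sphere: z² = 54.10² − (x + 35.0)² − (y − 62.7)² with x = -42.188, y = 27.106, so z ≈ 40.102 ≈ 40.1 km.

x ≈ -42.2 km, y ≈ 27.1 km, depth ≈ 40.1 km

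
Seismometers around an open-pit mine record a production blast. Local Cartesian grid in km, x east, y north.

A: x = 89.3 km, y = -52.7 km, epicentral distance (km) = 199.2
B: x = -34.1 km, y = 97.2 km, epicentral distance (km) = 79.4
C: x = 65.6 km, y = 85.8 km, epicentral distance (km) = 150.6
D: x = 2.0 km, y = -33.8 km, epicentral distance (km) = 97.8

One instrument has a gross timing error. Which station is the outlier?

Solve using three stations at a time. Using B, C, D (subtract circle equations pairwise → linear system) gives (x, y) ≈ (-73.6, 28.3).
Distances from that point to each station vs reported:
  A: calculated 181.9 vs reported 199.2 → residual 17.3 km
  B: calculated 79.4 vs reported 79.4 → residual 0.0 km
  C: calculated 150.6 vs reported 150.6 → residual 0.0 km
  D: calculated 97.8 vs reported 97.8 → residual 0.0 km
B, C, D are mutually consistent (residuals ≈ 0); A is off by 17.3 km.

A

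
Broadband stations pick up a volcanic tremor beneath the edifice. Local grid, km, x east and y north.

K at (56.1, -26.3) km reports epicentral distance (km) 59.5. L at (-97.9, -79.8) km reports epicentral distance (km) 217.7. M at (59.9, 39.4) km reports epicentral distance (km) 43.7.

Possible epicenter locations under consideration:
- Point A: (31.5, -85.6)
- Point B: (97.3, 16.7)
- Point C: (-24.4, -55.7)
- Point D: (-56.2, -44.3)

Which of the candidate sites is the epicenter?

For each candidate, compare |candidate − station| to the reported distance:
Point A: residuals K 4.7, L 88.2, M 84.5 → max 88.2 km
Point B: residuals K 0.1, L 0.1, M 0.0 → max 0.1 km
Point C: residuals K 26.2, L 140.3, M 83.4 → max 140.3 km
Point D: residuals K 54.2, L 162.9, M 99.4 → max 162.9 km
Only Point B has all residuals ≈ 0.

Point B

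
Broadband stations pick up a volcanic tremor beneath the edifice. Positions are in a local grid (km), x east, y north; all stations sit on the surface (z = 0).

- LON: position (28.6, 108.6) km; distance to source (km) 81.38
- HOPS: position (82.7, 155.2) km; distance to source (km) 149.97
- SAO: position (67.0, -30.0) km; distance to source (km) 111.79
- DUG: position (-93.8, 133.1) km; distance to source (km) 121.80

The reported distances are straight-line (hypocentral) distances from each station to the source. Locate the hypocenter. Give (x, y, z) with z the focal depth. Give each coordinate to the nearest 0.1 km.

x ≈ -14.6 km, y ≈ 43.2 km, depth ≈ 21.9 km

Each station gives a sphere (x−x_i)² + (y−y_i)² + z² = d_i² (stations at z=0).
Subtracting the LON sphere from HOPS and SAO: z² cancels, leaving linear equations in x and y:
108.2 x + 93.2 y = 2446.11
76.8 x − 277.2 y = -13097.22
Solving: x ≈ -14.605, y ≈ 43.202 km (keep extra digits for the depth step; rounded: -14.6, 43.2).
Then from the LON sphere: z² = 81.38² − (x − 28.6)² − (y − 108.6)² with x = -14.605, y = 43.202, so z ≈ 21.889 ≈ 21.9 km.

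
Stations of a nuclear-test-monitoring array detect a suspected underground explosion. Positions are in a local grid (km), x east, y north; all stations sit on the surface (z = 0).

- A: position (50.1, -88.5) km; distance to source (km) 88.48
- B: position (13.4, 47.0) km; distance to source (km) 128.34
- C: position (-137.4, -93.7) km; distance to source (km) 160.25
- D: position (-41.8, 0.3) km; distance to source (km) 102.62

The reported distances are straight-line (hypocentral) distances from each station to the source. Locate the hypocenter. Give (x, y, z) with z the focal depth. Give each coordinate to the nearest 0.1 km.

x ≈ 3.1 km, y ≈ -60.4 km, depth ≈ 69.5 km

Each station gives a sphere (x−x_i)² + (y−y_i)² + z² = d_i² (stations at z=0).
Subtracting the A sphere from B and C: z² cancels, leaving linear equations in x and y:
-73.4 x + 271.0 y = -16596.15
-375.0 x − 10.4 y = -535.16
Solving: x ≈ 3.102, y ≈ -60.400 km (keep extra digits for the depth step; rounded: 3.1, -60.4).
Then from the A sphere: z² = 88.48² − (x − 50.1)² − (y + 88.5)² with x = 3.102, y = -60.400, so z ≈ 69.500 ≈ 69.5 km.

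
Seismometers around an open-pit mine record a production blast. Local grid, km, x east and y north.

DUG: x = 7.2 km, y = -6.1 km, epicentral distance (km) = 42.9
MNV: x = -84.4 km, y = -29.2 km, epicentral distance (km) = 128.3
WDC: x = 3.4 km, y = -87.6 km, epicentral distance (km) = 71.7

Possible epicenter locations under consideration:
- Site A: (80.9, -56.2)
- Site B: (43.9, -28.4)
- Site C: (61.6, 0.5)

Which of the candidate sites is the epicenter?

Site B

For each candidate, compare |candidate − station| to the reported distance:
Site A: residuals DUG 46.2, MNV 39.2, WDC 11.9 → max 46.2 km
Site B: residuals DUG 0.0, MNV 0.0, WDC 0.0 → max 0.0 km
Site C: residuals DUG 11.9, MNV 20.7, WDC 33.9 → max 33.9 km
Only Site B has all residuals ≈ 0.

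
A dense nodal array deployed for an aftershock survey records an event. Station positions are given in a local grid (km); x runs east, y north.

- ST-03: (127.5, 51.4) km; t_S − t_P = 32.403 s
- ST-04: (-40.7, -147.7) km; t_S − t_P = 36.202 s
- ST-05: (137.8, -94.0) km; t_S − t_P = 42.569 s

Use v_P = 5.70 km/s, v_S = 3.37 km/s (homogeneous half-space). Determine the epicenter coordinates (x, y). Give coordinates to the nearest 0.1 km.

x ≈ -125.0 km, y ≈ 138.6 km

Distance from S−P lag: d = Δt · v_P v_S / (v_P − v_S) = Δt · (5.70·3.37)/(5.70−3.37) ≈ 8.2442·Δt.
So d_ST-03 = 267.14, d_ST-04 = 298.46, d_ST-05 = 350.95 km.
Circle about each station: (x − 127.5)² + (y − 51.4)² = 267.14²; (x + 40.7)² + (y + 147.7)² = 298.46²; (x − 137.8)² + (y + 94.0)² = 350.95².
Subtracting the ST-03 equation from the ST-04 and ST-05 equations removes the quadratic terms:
-336.4 x − 398.2 y = -13141.02
20.6 x − 290.8 y = -42875.49
Solving the 2×2 system: x ≈ -125.0, y ≈ 138.6 km.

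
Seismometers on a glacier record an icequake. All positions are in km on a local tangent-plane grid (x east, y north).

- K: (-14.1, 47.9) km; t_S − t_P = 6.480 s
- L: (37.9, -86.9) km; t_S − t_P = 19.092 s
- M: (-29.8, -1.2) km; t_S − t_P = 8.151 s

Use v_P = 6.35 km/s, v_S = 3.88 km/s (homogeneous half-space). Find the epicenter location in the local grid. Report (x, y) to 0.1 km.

-76.3 km east, 65.5 km north

Distance from S−P lag: d = Δt · v_P v_S / (v_P − v_S) = Δt · (6.35·3.88)/(6.35−3.88) ≈ 9.9749·Δt.
So d_K = 64.64, d_L = 190.44, d_M = 81.31 km.
Circle about each station: (x + 14.1)² + (y − 47.9)² = 64.64²; (x − 37.9)² + (y + 86.9)² = 190.44²; (x + 29.8)² + (y + 1.2)² = 81.31².
Subtracting the K equation from the L and M equations removes the quadratic terms:
104.0 x − 269.6 y = -25594.26
-31.4 x − 98.2 y = -4036.73
Solving the 2×2 system: x ≈ -76.3, y ≈ 65.5 km.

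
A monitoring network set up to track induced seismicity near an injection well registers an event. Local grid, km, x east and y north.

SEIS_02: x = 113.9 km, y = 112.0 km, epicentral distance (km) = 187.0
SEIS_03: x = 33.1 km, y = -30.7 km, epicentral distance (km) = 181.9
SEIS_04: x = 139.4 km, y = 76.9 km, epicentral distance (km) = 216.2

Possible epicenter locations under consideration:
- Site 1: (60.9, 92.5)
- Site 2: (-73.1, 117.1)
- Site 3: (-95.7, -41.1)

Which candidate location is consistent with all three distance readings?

For each candidate, compare |candidate − station| to the reported distance:
Site 1: residuals SEIS_02 130.5, SEIS_03 55.6, SEIS_04 136.2 → max 136.2 km
Site 2: residuals SEIS_02 0.1, SEIS_03 0.1, SEIS_04 0.1 → max 0.1 km
Site 3: residuals SEIS_02 72.6, SEIS_03 52.7, SEIS_04 46.9 → max 72.6 km
Only Site 2 has all residuals ≈ 0.

Site 2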